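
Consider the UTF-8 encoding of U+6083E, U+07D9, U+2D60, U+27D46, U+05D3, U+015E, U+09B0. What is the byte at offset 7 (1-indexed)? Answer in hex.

1-indexed offset 7 is 0-indexed offset 6.
U+6083E → 4-byte form F1 A0 A0 BE at offsets 0–3.
U+07D9 → 2-byte form DF 99 at offsets 4–5.
U+2D60 → 3-byte form E2 B5 A0 at offsets 6–8.
Offset 6 falls in char 3's range; it's byte 1 of E2 B5 A0 = 0xE2.

0xE2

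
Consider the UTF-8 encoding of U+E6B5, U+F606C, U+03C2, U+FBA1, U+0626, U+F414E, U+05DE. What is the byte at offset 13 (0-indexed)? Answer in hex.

0xA6

U+E6B5 → 3-byte form EE 9A B5 at offsets 0–2.
U+F606C → 4-byte form F3 B6 81 AC at offsets 3–6.
U+03C2 → 2-byte form CF 82 at offsets 7–8.
U+FBA1 → 3-byte form EF AE A1 at offsets 9–11.
U+0626 → 2-byte form D8 A6 at offsets 12–13.
Offset 13 falls in char 5's range; it's byte 2 of D8 A6 = 0xA6.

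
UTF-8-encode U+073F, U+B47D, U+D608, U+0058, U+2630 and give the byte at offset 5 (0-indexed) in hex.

U+073F → 2-byte form DC BF at offsets 0–1.
U+B47D → 3-byte form EB 91 BD at offsets 2–4.
U+D608 → 3-byte form ED 98 88 at offsets 5–7.
Offset 5 falls in char 3's range; it's byte 1 of ED 98 88 = 0xED.

0xED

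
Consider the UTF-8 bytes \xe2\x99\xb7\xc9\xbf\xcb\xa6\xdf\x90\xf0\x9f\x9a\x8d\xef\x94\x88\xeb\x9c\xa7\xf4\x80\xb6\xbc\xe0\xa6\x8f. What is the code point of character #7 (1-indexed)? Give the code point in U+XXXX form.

U+B727

Offset 0: leading byte 0xE2 = 11100010 → 3-byte char #1 = E2 99 B7.
Offset 3: leading byte 0xC9 = 11001001 → 2-byte char #2 = C9 BF.
Offset 5: leading byte 0xCB = 11001011 → 2-byte char #3 = CB A6.
Offset 7: leading byte 0xDF = 11011111 → 2-byte char #4 = DF 90.
Offset 9: leading byte 0xF0 = 11110000 → 4-byte char #5 = F0 9F 9A 8D.
Offset 13: leading byte 0xEF = 11101111 → 3-byte char #6 = EF 94 88.
Offset 16: leading byte 0xEB = 11101011 → 3-byte char #7 = EB 9C A7.
Leading byte 0xEB = 11101011 matches 1110xxxx → 3-byte sequence.
Byte 1: 0xEB = 11101011, payload 1011 (4 bits).
Byte 2: 0x9C = 10011100 (10xxxxxx ✓), payload 011100.
Byte 3: 0xA7 = 10100111 (10xxxxxx ✓), payload 100111.
Concatenate: 1011011100100111 = 0xB727 (16 bits → U+B727).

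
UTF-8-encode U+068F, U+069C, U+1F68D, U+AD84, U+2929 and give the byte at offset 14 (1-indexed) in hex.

0xA9

1-indexed offset 14 is 0-indexed offset 13.
U+068F → 2-byte form DA 8F at offsets 0–1.
U+069C → 2-byte form DA 9C at offsets 2–3.
U+1F68D → 4-byte form F0 9F 9A 8D at offsets 4–7.
U+AD84 → 3-byte form EA B6 84 at offsets 8–10.
U+2929 → 3-byte form E2 A4 A9 at offsets 11–13.
Offset 13 falls in char 5's range; it's byte 3 of E2 A4 A9 = 0xA9.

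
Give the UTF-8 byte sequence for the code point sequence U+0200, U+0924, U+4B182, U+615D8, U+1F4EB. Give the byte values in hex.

C8 80 E0 A4 A4 F1 8B 86 82 F1 A1 97 98 F0 9F 93 AB

U+0200: 2-byte form → C8 80.
U+0924: 3-byte form → E0 A4 A4.
U+4B182: 4-byte form → F1 8B 86 82.
U+615D8: 4-byte form → F1 A1 97 98.
U+1F4EB: 4-byte form → F0 9F 93 AB.
Concatenated (17 bytes): C8 80 E0 A4 A4 F1 8B 86 82 F1 A1 97 98 F0 9F 93 AB.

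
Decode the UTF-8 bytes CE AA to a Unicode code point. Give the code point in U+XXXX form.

U+03AA

Leading byte 0xCE = 11001110 matches 110xxxxx → 2-byte sequence.
Byte 1: 0xCE = 11001110, payload 01110 (5 bits).
Byte 2: 0xAA = 10101010 (10xxxxxx ✓), payload 101010.
Concatenate: 01110101010 = 0x3AA (11 bits → U+03AA).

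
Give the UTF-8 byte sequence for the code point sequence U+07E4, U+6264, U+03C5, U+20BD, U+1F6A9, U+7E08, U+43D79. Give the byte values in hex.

U+07E4: 2-byte form → DF A4.
U+6264: 3-byte form → E6 89 A4.
U+03C5: 2-byte form → CF 85.
U+20BD: 3-byte form → E2 82 BD.
U+1F6A9: 4-byte form → F0 9F 9A A9.
U+7E08: 3-byte form → E7 B8 88.
U+43D79: 4-byte form → F1 83 B5 B9.
Concatenated (21 bytes): DF A4 E6 89 A4 CF 85 E2 82 BD F0 9F 9A A9 E7 B8 88 F1 83 B5 B9.

DF A4 E6 89 A4 CF 85 E2 82 BD F0 9F 9A A9 E7 B8 88 F1 83 B5 B9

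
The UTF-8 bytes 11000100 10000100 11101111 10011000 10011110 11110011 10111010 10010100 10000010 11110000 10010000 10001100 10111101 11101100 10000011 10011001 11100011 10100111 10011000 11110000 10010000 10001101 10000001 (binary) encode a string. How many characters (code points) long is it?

7

Byte at offset 0: 0xC4 = 11000100 → 2-byte char (#1). Advance 2.
Byte at offset 2: 0xEF = 11101111 → 3-byte char (#2). Advance 3.
Byte at offset 5: 0xF3 = 11110011 → 4-byte char (#3). Advance 4.
Byte at offset 9: 0xF0 = 11110000 → 4-byte char (#4). Advance 4.
Byte at offset 13: 0xEC = 11101100 → 3-byte char (#5). Advance 3.
Byte at offset 16: 0xE3 = 11100011 → 3-byte char (#6). Advance 3.
Byte at offset 19: 0xF0 = 11110000 → 4-byte char (#7). Advance 4.
Reached end at offset 23 after 7 code points.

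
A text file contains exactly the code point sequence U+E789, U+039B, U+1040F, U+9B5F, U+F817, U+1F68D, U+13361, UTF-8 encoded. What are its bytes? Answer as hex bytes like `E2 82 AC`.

U+E789: 3-byte form → EE 9E 89.
U+039B: 2-byte form → CE 9B.
U+1040F: 4-byte form → F0 90 90 8F.
U+9B5F: 3-byte form → E9 AD 9F.
U+F817: 3-byte form → EF A0 97.
U+1F68D: 4-byte form → F0 9F 9A 8D.
U+13361: 4-byte form → F0 93 8D A1.
Concatenated (23 bytes): EE 9E 89 CE 9B F0 90 90 8F E9 AD 9F EF A0 97 F0 9F 9A 8D F0 93 8D A1.

EE 9E 89 CE 9B F0 90 90 8F E9 AD 9F EF A0 97 F0 9F 9A 8D F0 93 8D A1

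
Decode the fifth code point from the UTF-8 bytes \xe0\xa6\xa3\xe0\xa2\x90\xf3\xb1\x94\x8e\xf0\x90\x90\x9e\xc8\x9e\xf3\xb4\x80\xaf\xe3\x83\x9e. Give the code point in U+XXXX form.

Offset 0: leading byte 0xE0 = 11100000 → 3-byte char #1 = E0 A6 A3.
Offset 3: leading byte 0xE0 = 11100000 → 3-byte char #2 = E0 A2 90.
Offset 6: leading byte 0xF3 = 11110011 → 4-byte char #3 = F3 B1 94 8E.
Offset 10: leading byte 0xF0 = 11110000 → 4-byte char #4 = F0 90 90 9E.
Offset 14: leading byte 0xC8 = 11001000 → 2-byte char #5 = C8 9E.
Leading byte 0xC8 = 11001000 matches 110xxxxx → 2-byte sequence.
Byte 1: 0xC8 = 11001000, payload 01000 (5 bits).
Byte 2: 0x9E = 10011110 (10xxxxxx ✓), payload 011110.
Concatenate: 01000011110 = 0x21E (11 bits → U+021E).

U+021E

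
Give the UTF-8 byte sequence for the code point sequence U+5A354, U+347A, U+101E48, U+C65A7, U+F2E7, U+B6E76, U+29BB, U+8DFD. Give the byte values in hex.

U+5A354: 4-byte form → F1 9A 8D 94.
U+347A: 3-byte form → E3 91 BA.
U+101E48: 4-byte form → F4 81 B9 88.
U+C65A7: 4-byte form → F3 86 96 A7.
U+F2E7: 3-byte form → EF 8B A7.
U+B6E76: 4-byte form → F2 B6 B9 B6.
U+29BB: 3-byte form → E2 A6 BB.
U+8DFD: 3-byte form → E8 B7 BD.
Concatenated (28 bytes): F1 9A 8D 94 E3 91 BA F4 81 B9 88 F3 86 96 A7 EF 8B A7 F2 B6 B9 B6 E2 A6 BB E8 B7 BD.

F1 9A 8D 94 E3 91 BA F4 81 B9 88 F3 86 96 A7 EF 8B A7 F2 B6 B9 B6 E2 A6 BB E8 B7 BD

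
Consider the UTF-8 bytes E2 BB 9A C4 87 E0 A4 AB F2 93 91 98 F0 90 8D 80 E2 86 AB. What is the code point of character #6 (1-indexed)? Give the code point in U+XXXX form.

U+21AB

Offset 0: leading byte 0xE2 = 11100010 → 3-byte char #1 = E2 BB 9A.
Offset 3: leading byte 0xC4 = 11000100 → 2-byte char #2 = C4 87.
Offset 5: leading byte 0xE0 = 11100000 → 3-byte char #3 = E0 A4 AB.
Offset 8: leading byte 0xF2 = 11110010 → 4-byte char #4 = F2 93 91 98.
Offset 12: leading byte 0xF0 = 11110000 → 4-byte char #5 = F0 90 8D 80.
Offset 16: leading byte 0xE2 = 11100010 → 3-byte char #6 = E2 86 AB.
Leading byte 0xE2 = 11100010 matches 1110xxxx → 3-byte sequence.
Byte 1: 0xE2 = 11100010, payload 0010 (4 bits).
Byte 2: 0x86 = 10000110 (10xxxxxx ✓), payload 000110.
Byte 3: 0xAB = 10101011 (10xxxxxx ✓), payload 101011.
Concatenate: 0010000110101011 = 0x21AB (16 bits → U+21AB).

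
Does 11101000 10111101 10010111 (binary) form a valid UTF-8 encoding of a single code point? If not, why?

valid

Leading byte 0xE8 = 11101000 → 3-byte form.
Continuation bytes 0xBD=10111101, 0x97=10010111 all match 10xxxxxx.
Decoded value 0x8F57 is ≥ 0x800 (shortest form) and not a surrogate.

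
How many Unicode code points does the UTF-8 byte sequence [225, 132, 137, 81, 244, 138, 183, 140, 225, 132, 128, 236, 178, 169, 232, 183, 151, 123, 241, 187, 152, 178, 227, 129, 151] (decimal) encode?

9

Byte at offset 0: 0xE1 = 11100001 → 3-byte char (#1). Advance 3.
Byte at offset 3: 0x51 = 01010001 → 1-byte char (#2). Advance 1.
Byte at offset 4: 0xF4 = 11110100 → 4-byte char (#3). Advance 4.
Byte at offset 8: 0xE1 = 11100001 → 3-byte char (#4). Advance 3.
Byte at offset 11: 0xEC = 11101100 → 3-byte char (#5). Advance 3.
Byte at offset 14: 0xE8 = 11101000 → 3-byte char (#6). Advance 3.
Byte at offset 17: 0x7B = 01111011 → 1-byte char (#7). Advance 1.
Byte at offset 18: 0xF1 = 11110001 → 4-byte char (#8). Advance 4.
Byte at offset 22: 0xE3 = 11100011 → 3-byte char (#9). Advance 3.
Reached end at offset 25 after 9 code points.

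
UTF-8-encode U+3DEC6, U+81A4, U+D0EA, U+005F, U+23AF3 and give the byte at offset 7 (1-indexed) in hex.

1-indexed offset 7 is 0-indexed offset 6.
U+3DEC6 → 4-byte form F0 BD BB 86 at offsets 0–3.
U+81A4 → 3-byte form E8 86 A4 at offsets 4–6.
Offset 6 falls in char 2's range; it's byte 3 of E8 86 A4 = 0xA4.

0xA4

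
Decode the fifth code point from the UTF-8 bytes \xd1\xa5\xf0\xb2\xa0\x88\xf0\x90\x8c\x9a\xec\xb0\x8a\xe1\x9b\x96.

Offset 0: leading byte 0xD1 = 11010001 → 2-byte char #1 = D1 A5.
Offset 2: leading byte 0xF0 = 11110000 → 4-byte char #2 = F0 B2 A0 88.
Offset 6: leading byte 0xF0 = 11110000 → 4-byte char #3 = F0 90 8C 9A.
Offset 10: leading byte 0xEC = 11101100 → 3-byte char #4 = EC B0 8A.
Offset 13: leading byte 0xE1 = 11100001 → 3-byte char #5 = E1 9B 96.
Leading byte 0xE1 = 11100001 matches 1110xxxx → 3-byte sequence.
Byte 1: 0xE1 = 11100001, payload 0001 (4 bits).
Byte 2: 0x9B = 10011011 (10xxxxxx ✓), payload 011011.
Byte 3: 0x96 = 10010110 (10xxxxxx ✓), payload 010110.
Concatenate: 0001011011010110 = 0x16D6 (16 bits → U+16D6).

U+16D6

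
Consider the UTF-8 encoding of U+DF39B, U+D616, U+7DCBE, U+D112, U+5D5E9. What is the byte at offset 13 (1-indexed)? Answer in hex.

1-indexed offset 13 is 0-indexed offset 12.
U+DF39B → 4-byte form F3 9F 8E 9B at offsets 0–3.
U+D616 → 3-byte form ED 98 96 at offsets 4–6.
U+7DCBE → 4-byte form F1 BD B2 BE at offsets 7–10.
U+D112 → 3-byte form ED 84 92 at offsets 11–13.
Offset 12 falls in char 4's range; it's byte 2 of ED 84 92 = 0x84.

0x84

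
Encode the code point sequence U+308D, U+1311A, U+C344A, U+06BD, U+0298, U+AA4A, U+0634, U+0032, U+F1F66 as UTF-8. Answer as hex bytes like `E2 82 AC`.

U+308D: 3-byte form → E3 82 8D.
U+1311A: 4-byte form → F0 93 84 9A.
U+C344A: 4-byte form → F3 83 91 8A.
U+06BD: 2-byte form → DA BD.
U+0298: 2-byte form → CA 98.
U+AA4A: 3-byte form → EA A9 8A.
U+0634: 2-byte form → D8 B4.
U+0032: 1-byte form → 32.
U+F1F66: 4-byte form → F3 B1 BD A6.
Concatenated (25 bytes): E3 82 8D F0 93 84 9A F3 83 91 8A DA BD CA 98 EA A9 8A D8 B4 32 F3 B1 BD A6.

E3 82 8D F0 93 84 9A F3 83 91 8A DA BD CA 98 EA A9 8A D8 B4 32 F3 B1 BD A6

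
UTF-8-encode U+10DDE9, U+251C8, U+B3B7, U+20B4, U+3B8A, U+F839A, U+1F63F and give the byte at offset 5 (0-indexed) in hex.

0xA5

U+10DDE9 → 4-byte form F4 8D B7 A9 at offsets 0–3.
U+251C8 → 4-byte form F0 A5 87 88 at offsets 4–7.
Offset 5 falls in char 2's range; it's byte 2 of F0 A5 87 88 = 0xA5.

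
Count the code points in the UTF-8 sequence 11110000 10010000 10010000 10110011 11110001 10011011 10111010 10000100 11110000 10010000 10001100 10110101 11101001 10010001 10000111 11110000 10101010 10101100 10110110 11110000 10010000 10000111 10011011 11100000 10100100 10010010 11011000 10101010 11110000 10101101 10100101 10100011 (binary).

9

Byte at offset 0: 0xF0 = 11110000 → 4-byte char (#1). Advance 4.
Byte at offset 4: 0xF1 = 11110001 → 4-byte char (#2). Advance 4.
Byte at offset 8: 0xF0 = 11110000 → 4-byte char (#3). Advance 4.
Byte at offset 12: 0xE9 = 11101001 → 3-byte char (#4). Advance 3.
Byte at offset 15: 0xF0 = 11110000 → 4-byte char (#5). Advance 4.
Byte at offset 19: 0xF0 = 11110000 → 4-byte char (#6). Advance 4.
Byte at offset 23: 0xE0 = 11100000 → 3-byte char (#7). Advance 3.
Byte at offset 26: 0xD8 = 11011000 → 2-byte char (#8). Advance 2.
Byte at offset 28: 0xF0 = 11110000 → 4-byte char (#9). Advance 4.
Reached end at offset 32 after 9 code points.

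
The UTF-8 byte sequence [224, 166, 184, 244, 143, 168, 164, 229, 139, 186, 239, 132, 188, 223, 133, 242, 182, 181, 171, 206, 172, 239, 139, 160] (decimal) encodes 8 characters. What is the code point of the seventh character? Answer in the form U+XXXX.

U+03AC

Offset 0: leading byte 0xE0 = 11100000 → 3-byte char #1 = E0 A6 B8.
Offset 3: leading byte 0xF4 = 11110100 → 4-byte char #2 = F4 8F A8 A4.
Offset 7: leading byte 0xE5 = 11100101 → 3-byte char #3 = E5 8B BA.
Offset 10: leading byte 0xEF = 11101111 → 3-byte char #4 = EF 84 BC.
Offset 13: leading byte 0xDF = 11011111 → 2-byte char #5 = DF 85.
Offset 15: leading byte 0xF2 = 11110010 → 4-byte char #6 = F2 B6 B5 AB.
Offset 19: leading byte 0xCE = 11001110 → 2-byte char #7 = CE AC.
Leading byte 0xCE = 11001110 matches 110xxxxx → 2-byte sequence.
Byte 1: 0xCE = 11001110, payload 01110 (5 bits).
Byte 2: 0xAC = 10101100 (10xxxxxx ✓), payload 101100.
Concatenate: 01110101100 = 0x3AC (11 bits → U+03AC).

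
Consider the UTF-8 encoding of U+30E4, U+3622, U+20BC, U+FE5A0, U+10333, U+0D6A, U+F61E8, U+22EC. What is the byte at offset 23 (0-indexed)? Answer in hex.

U+30E4 → 3-byte form E3 83 A4 at offsets 0–2.
U+3622 → 3-byte form E3 98 A2 at offsets 3–5.
U+20BC → 3-byte form E2 82 BC at offsets 6–8.
U+FE5A0 → 4-byte form F3 BE 96 A0 at offsets 9–12.
U+10333 → 4-byte form F0 90 8C B3 at offsets 13–16.
U+0D6A → 3-byte form E0 B5 AA at offsets 17–19.
U+F61E8 → 4-byte form F3 B6 87 A8 at offsets 20–23.
Offset 23 falls in char 7's range; it's byte 4 of F3 B6 87 A8 = 0xA8.

0xA8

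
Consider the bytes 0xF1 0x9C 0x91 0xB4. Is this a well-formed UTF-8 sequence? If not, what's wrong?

valid

Leading byte 0xF1 = 11110001 → 4-byte form.
Continuation bytes 0x9C=10011100, 0x91=10010001, 0xB4=10110100 all match 10xxxxxx.
Decoded value 0x5C474 is ≥ 0x10000 (shortest form) and not a surrogate.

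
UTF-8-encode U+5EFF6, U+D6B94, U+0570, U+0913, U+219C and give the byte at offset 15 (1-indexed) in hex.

1-indexed offset 15 is 0-indexed offset 14.
U+5EFF6 → 4-byte form F1 9E BF B6 at offsets 0–3.
U+D6B94 → 4-byte form F3 96 AE 94 at offsets 4–7.
U+0570 → 2-byte form D5 B0 at offsets 8–9.
U+0913 → 3-byte form E0 A4 93 at offsets 10–12.
U+219C → 3-byte form E2 86 9C at offsets 13–15.
Offset 14 falls in char 5's range; it's byte 2 of E2 86 9C = 0x86.

0x86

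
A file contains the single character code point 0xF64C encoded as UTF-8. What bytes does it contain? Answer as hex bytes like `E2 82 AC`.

EF 99 8C

U+F64C = 0xF64C = 63052 decimal. In range U+0800–U+FFFF → 3-byte form: 1110xxxx 10xxxxxx 10xxxxxx.
Binary (16 bits): 1111011001001100.
Split 4+6+6: 1111 | 011001 | 001100.
Byte 1: 11101111 = 0xEF.
Byte 2: 10011001 = 0x99.
Byte 3: 10001100 = 0x8C.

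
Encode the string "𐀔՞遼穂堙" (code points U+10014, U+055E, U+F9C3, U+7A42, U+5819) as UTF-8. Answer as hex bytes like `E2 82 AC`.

F0 90 80 94 D5 9E EF A7 83 E7 A9 82 E5 A0 99

U+10014: 4-byte form → F0 90 80 94.
U+055E: 2-byte form → D5 9E.
U+F9C3: 3-byte form → EF A7 83.
U+7A42: 3-byte form → E7 A9 82.
U+5819: 3-byte form → E5 A0 99.
Concatenated (15 bytes): F0 90 80 94 D5 9E EF A7 83 E7 A9 82 E5 A0 99.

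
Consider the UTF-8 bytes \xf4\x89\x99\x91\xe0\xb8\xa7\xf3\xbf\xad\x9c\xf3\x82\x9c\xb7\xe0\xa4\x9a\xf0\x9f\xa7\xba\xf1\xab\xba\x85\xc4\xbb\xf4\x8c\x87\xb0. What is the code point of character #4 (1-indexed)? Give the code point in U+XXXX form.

U+C2737

Offset 0: leading byte 0xF4 = 11110100 → 4-byte char #1 = F4 89 99 91.
Offset 4: leading byte 0xE0 = 11100000 → 3-byte char #2 = E0 B8 A7.
Offset 7: leading byte 0xF3 = 11110011 → 4-byte char #3 = F3 BF AD 9C.
Offset 11: leading byte 0xF3 = 11110011 → 4-byte char #4 = F3 82 9C B7.
Leading byte 0xF3 = 11110011 matches 11110xxx → 4-byte sequence.
Byte 1: 0xF3 = 11110011, payload 011 (3 bits).
Byte 2: 0x82 = 10000010 (10xxxxxx ✓), payload 000010.
Byte 3: 0x9C = 10011100 (10xxxxxx ✓), payload 011100.
Byte 4: 0xB7 = 10110111 (10xxxxxx ✓), payload 110111.
Concatenate: 011000010011100110111 = 0xC2737 (21 bits → U+C2737).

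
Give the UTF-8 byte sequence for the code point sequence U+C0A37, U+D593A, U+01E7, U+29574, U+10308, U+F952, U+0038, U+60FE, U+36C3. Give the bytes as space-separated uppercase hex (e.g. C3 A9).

F3 80 A8 B7 F3 95 A4 BA C7 A7 F0 A9 95 B4 F0 90 8C 88 EF A5 92 38 E6 83 BE E3 9B 83

U+C0A37: 4-byte form → F3 80 A8 B7.
U+D593A: 4-byte form → F3 95 A4 BA.
U+01E7: 2-byte form → C7 A7.
U+29574: 4-byte form → F0 A9 95 B4.
U+10308: 4-byte form → F0 90 8C 88.
U+F952: 3-byte form → EF A5 92.
U+0038: 1-byte form → 38.
U+60FE: 3-byte form → E6 83 BE.
U+36C3: 3-byte form → E3 9B 83.
Concatenated (28 bytes): F3 80 A8 B7 F3 95 A4 BA C7 A7 F0 A9 95 B4 F0 90 8C 88 EF A5 92 38 E6 83 BE E3 9B 83.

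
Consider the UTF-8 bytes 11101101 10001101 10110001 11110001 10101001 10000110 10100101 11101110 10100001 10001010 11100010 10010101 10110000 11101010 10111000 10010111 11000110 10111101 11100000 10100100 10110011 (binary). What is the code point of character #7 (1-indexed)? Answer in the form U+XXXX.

U+0933

Offset 0: leading byte 0xED = 11101101 → 3-byte char #1 = ED 8D B1.
Offset 3: leading byte 0xF1 = 11110001 → 4-byte char #2 = F1 A9 86 A5.
Offset 7: leading byte 0xEE = 11101110 → 3-byte char #3 = EE A1 8A.
Offset 10: leading byte 0xE2 = 11100010 → 3-byte char #4 = E2 95 B0.
Offset 13: leading byte 0xEA = 11101010 → 3-byte char #5 = EA B8 97.
Offset 16: leading byte 0xC6 = 11000110 → 2-byte char #6 = C6 BD.
Offset 18: leading byte 0xE0 = 11100000 → 3-byte char #7 = E0 A4 B3.
Leading byte 0xE0 = 11100000 matches 1110xxxx → 3-byte sequence.
Byte 1: 0xE0 = 11100000, payload 0000 (4 bits).
Byte 2: 0xA4 = 10100100 (10xxxxxx ✓), payload 100100.
Byte 3: 0xB3 = 10110011 (10xxxxxx ✓), payload 110011.
Concatenate: 0000100100110011 = 0x933 (16 bits → U+0933).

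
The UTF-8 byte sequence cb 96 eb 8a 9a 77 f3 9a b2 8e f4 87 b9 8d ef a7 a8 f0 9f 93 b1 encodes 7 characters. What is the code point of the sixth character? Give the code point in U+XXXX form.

Offset 0: leading byte 0xCB = 11001011 → 2-byte char #1 = CB 96.
Offset 2: leading byte 0xEB = 11101011 → 3-byte char #2 = EB 8A 9A.
Offset 5: leading byte 0x77 = 01110111 → 1-byte char #3 = 77.
Offset 6: leading byte 0xF3 = 11110011 → 4-byte char #4 = F3 9A B2 8E.
Offset 10: leading byte 0xF4 = 11110100 → 4-byte char #5 = F4 87 B9 8D.
Offset 14: leading byte 0xEF = 11101111 → 3-byte char #6 = EF A7 A8.
Leading byte 0xEF = 11101111 matches 1110xxxx → 3-byte sequence.
Byte 1: 0xEF = 11101111, payload 1111 (4 bits).
Byte 2: 0xA7 = 10100111 (10xxxxxx ✓), payload 100111.
Byte 3: 0xA8 = 10101000 (10xxxxxx ✓), payload 101000.
Concatenate: 1111100111101000 = 0xF9E8 (16 bits → U+F9E8).

U+F9E8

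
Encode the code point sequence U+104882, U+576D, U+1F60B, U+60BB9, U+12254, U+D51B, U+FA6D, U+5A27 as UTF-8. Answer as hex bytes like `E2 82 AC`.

U+104882: 4-byte form → F4 84 A2 82.
U+576D: 3-byte form → E5 9D AD.
U+1F60B: 4-byte form → F0 9F 98 8B.
U+60BB9: 4-byte form → F1 A0 AE B9.
U+12254: 4-byte form → F0 92 89 94.
U+D51B: 3-byte form → ED 94 9B.
U+FA6D: 3-byte form → EF A9 AD.
U+5A27: 3-byte form → E5 A8 A7.
Concatenated (28 bytes): F4 84 A2 82 E5 9D AD F0 9F 98 8B F1 A0 AE B9 F0 92 89 94 ED 94 9B EF A9 AD E5 A8 A7.

F4 84 A2 82 E5 9D AD F0 9F 98 8B F1 A0 AE B9 F0 92 89 94 ED 94 9B EF A9 AD E5 A8 A7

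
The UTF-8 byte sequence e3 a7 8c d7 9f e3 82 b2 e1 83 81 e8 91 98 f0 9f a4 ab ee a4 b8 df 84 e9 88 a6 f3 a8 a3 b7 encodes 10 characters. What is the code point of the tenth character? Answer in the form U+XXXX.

U+E88F7

Offset 0: leading byte 0xE3 = 11100011 → 3-byte char #1 = E3 A7 8C.
Offset 3: leading byte 0xD7 = 11010111 → 2-byte char #2 = D7 9F.
Offset 5: leading byte 0xE3 = 11100011 → 3-byte char #3 = E3 82 B2.
Offset 8: leading byte 0xE1 = 11100001 → 3-byte char #4 = E1 83 81.
Offset 11: leading byte 0xE8 = 11101000 → 3-byte char #5 = E8 91 98.
Offset 14: leading byte 0xF0 = 11110000 → 4-byte char #6 = F0 9F A4 AB.
Offset 18: leading byte 0xEE = 11101110 → 3-byte char #7 = EE A4 B8.
Offset 21: leading byte 0xDF = 11011111 → 2-byte char #8 = DF 84.
Offset 23: leading byte 0xE9 = 11101001 → 3-byte char #9 = E9 88 A6.
Offset 26: leading byte 0xF3 = 11110011 → 4-byte char #10 = F3 A8 A3 B7.
Leading byte 0xF3 = 11110011 matches 11110xxx → 4-byte sequence.
Byte 1: 0xF3 = 11110011, payload 011 (3 bits).
Byte 2: 0xA8 = 10101000 (10xxxxxx ✓), payload 101000.
Byte 3: 0xA3 = 10100011 (10xxxxxx ✓), payload 100011.
Byte 4: 0xB7 = 10110111 (10xxxxxx ✓), payload 110111.
Concatenate: 011101000100011110111 = 0xE88F7 (21 bits → U+E88F7).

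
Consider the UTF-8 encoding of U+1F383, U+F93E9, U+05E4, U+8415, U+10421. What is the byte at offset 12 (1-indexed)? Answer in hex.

0x90

1-indexed offset 12 is 0-indexed offset 11.
U+1F383 → 4-byte form F0 9F 8E 83 at offsets 0–3.
U+F93E9 → 4-byte form F3 B9 8F A9 at offsets 4–7.
U+05E4 → 2-byte form D7 A4 at offsets 8–9.
U+8415 → 3-byte form E8 90 95 at offsets 10–12.
Offset 11 falls in char 4's range; it's byte 2 of E8 90 95 = 0x90.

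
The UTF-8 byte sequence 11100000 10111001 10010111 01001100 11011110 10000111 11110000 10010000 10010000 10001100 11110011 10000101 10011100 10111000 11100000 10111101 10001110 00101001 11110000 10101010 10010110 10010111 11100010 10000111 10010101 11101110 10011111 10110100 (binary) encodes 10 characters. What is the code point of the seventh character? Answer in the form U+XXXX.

U+0029

Offset 0: leading byte 0xE0 = 11100000 → 3-byte char #1 = E0 B9 97.
Offset 3: leading byte 0x4C = 01001100 → 1-byte char #2 = 4C.
Offset 4: leading byte 0xDE = 11011110 → 2-byte char #3 = DE 87.
Offset 6: leading byte 0xF0 = 11110000 → 4-byte char #4 = F0 90 90 8C.
Offset 10: leading byte 0xF3 = 11110011 → 4-byte char #5 = F3 85 9C B8.
Offset 14: leading byte 0xE0 = 11100000 → 3-byte char #6 = E0 BD 8E.
Offset 17: leading byte 0x29 = 00101001 → 1-byte char #7 = 29.
Leading byte 0x29 = 00101001 matches 0xxxxxxx → 1-byte sequence.
Byte 1: 0x29 = 00101001, payload 0101001 (7 bits).
Concatenate: 0101001 = 0x29 (7 bits → U+0029).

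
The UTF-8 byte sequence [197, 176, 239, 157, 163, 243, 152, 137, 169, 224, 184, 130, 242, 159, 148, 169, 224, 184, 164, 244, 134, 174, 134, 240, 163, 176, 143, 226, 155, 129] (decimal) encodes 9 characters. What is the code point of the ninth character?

Offset 0: leading byte 0xC5 = 11000101 → 2-byte char #1 = C5 B0.
Offset 2: leading byte 0xEF = 11101111 → 3-byte char #2 = EF 9D A3.
Offset 5: leading byte 0xF3 = 11110011 → 4-byte char #3 = F3 98 89 A9.
Offset 9: leading byte 0xE0 = 11100000 → 3-byte char #4 = E0 B8 82.
Offset 12: leading byte 0xF2 = 11110010 → 4-byte char #5 = F2 9F 94 A9.
Offset 16: leading byte 0xE0 = 11100000 → 3-byte char #6 = E0 B8 A4.
Offset 19: leading byte 0xF4 = 11110100 → 4-byte char #7 = F4 86 AE 86.
Offset 23: leading byte 0xF0 = 11110000 → 4-byte char #8 = F0 A3 B0 8F.
Offset 27: leading byte 0xE2 = 11100010 → 3-byte char #9 = E2 9B 81.
Leading byte 0xE2 = 11100010 matches 1110xxxx → 3-byte sequence.
Byte 1: 0xE2 = 11100010, payload 0010 (4 bits).
Byte 2: 0x9B = 10011011 (10xxxxxx ✓), payload 011011.
Byte 3: 0x81 = 10000001 (10xxxxxx ✓), payload 000001.
Concatenate: 0010011011000001 = 0x26C1 (16 bits → U+26C1).

U+26C1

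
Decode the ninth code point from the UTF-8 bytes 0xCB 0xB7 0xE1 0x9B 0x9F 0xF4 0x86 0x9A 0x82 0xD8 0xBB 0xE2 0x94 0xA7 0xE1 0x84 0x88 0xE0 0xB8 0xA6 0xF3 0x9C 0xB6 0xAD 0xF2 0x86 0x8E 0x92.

Offset 0: leading byte 0xCB = 11001011 → 2-byte char #1 = CB B7.
Offset 2: leading byte 0xE1 = 11100001 → 3-byte char #2 = E1 9B 9F.
Offset 5: leading byte 0xF4 = 11110100 → 4-byte char #3 = F4 86 9A 82.
Offset 9: leading byte 0xD8 = 11011000 → 2-byte char #4 = D8 BB.
Offset 11: leading byte 0xE2 = 11100010 → 3-byte char #5 = E2 94 A7.
Offset 14: leading byte 0xE1 = 11100001 → 3-byte char #6 = E1 84 88.
Offset 17: leading byte 0xE0 = 11100000 → 3-byte char #7 = E0 B8 A6.
Offset 20: leading byte 0xF3 = 11110011 → 4-byte char #8 = F3 9C B6 AD.
Offset 24: leading byte 0xF2 = 11110010 → 4-byte char #9 = F2 86 8E 92.
Leading byte 0xF2 = 11110010 matches 11110xxx → 4-byte sequence.
Byte 1: 0xF2 = 11110010, payload 010 (3 bits).
Byte 2: 0x86 = 10000110 (10xxxxxx ✓), payload 000110.
Byte 3: 0x8E = 10001110 (10xxxxxx ✓), payload 001110.
Byte 4: 0x92 = 10010010 (10xxxxxx ✓), payload 010010.
Concatenate: 010000110001110010010 = 0x86392 (21 bits → U+86392).

U+86392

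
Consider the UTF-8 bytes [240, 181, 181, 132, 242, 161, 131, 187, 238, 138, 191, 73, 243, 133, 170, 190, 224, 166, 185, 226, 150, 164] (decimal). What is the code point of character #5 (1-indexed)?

U+C5ABE

Offset 0: leading byte 0xF0 = 11110000 → 4-byte char #1 = F0 B5 B5 84.
Offset 4: leading byte 0xF2 = 11110010 → 4-byte char #2 = F2 A1 83 BB.
Offset 8: leading byte 0xEE = 11101110 → 3-byte char #3 = EE 8A BF.
Offset 11: leading byte 0x49 = 01001001 → 1-byte char #4 = 49.
Offset 12: leading byte 0xF3 = 11110011 → 4-byte char #5 = F3 85 AA BE.
Leading byte 0xF3 = 11110011 matches 11110xxx → 4-byte sequence.
Byte 1: 0xF3 = 11110011, payload 011 (3 bits).
Byte 2: 0x85 = 10000101 (10xxxxxx ✓), payload 000101.
Byte 3: 0xAA = 10101010 (10xxxxxx ✓), payload 101010.
Byte 4: 0xBE = 10111110 (10xxxxxx ✓), payload 111110.
Concatenate: 011000101101010111110 = 0xC5ABE (21 bits → U+C5ABE).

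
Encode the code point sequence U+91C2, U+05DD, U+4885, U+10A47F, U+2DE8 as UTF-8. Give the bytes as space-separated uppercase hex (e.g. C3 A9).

U+91C2: 3-byte form → E9 87 82.
U+05DD: 2-byte form → D7 9D.
U+4885: 3-byte form → E4 A2 85.
U+10A47F: 4-byte form → F4 8A 91 BF.
U+2DE8: 3-byte form → E2 B7 A8.
Concatenated (15 bytes): E9 87 82 D7 9D E4 A2 85 F4 8A 91 BF E2 B7 A8.

E9 87 82 D7 9D E4 A2 85 F4 8A 91 BF E2 B7 A8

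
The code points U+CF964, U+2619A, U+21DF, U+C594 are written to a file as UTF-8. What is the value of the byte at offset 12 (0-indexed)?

0x96

U+CF964 → 4-byte form F3 8F A5 A4 at offsets 0–3.
U+2619A → 4-byte form F0 A6 86 9A at offsets 4–7.
U+21DF → 3-byte form E2 87 9F at offsets 8–10.
U+C594 → 3-byte form EC 96 94 at offsets 11–13.
Offset 12 falls in char 4's range; it's byte 2 of EC 96 94 = 0x96.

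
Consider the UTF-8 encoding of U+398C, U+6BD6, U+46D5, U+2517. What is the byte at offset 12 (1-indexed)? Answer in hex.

0x97

1-indexed offset 12 is 0-indexed offset 11.
U+398C → 3-byte form E3 A6 8C at offsets 0–2.
U+6BD6 → 3-byte form E6 AF 96 at offsets 3–5.
U+46D5 → 3-byte form E4 9B 95 at offsets 6–8.
U+2517 → 3-byte form E2 94 97 at offsets 9–11.
Offset 11 falls in char 4's range; it's byte 3 of E2 94 97 = 0x97.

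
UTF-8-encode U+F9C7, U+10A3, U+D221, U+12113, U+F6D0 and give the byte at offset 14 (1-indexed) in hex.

1-indexed offset 14 is 0-indexed offset 13.
U+F9C7 → 3-byte form EF A7 87 at offsets 0–2.
U+10A3 → 3-byte form E1 82 A3 at offsets 3–5.
U+D221 → 3-byte form ED 88 A1 at offsets 6–8.
U+12113 → 4-byte form F0 92 84 93 at offsets 9–12.
U+F6D0 → 3-byte form EF 9B 90 at offsets 13–15.
Offset 13 falls in char 5's range; it's byte 1 of EF 9B 90 = 0xEF.

0xEF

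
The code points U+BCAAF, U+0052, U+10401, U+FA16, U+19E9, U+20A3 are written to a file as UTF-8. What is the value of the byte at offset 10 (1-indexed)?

1-indexed offset 10 is 0-indexed offset 9.
U+BCAAF → 4-byte form F2 BC AA AF at offsets 0–3.
U+0052 → 1-byte form 52 at offsets 4–4.
U+10401 → 4-byte form F0 90 90 81 at offsets 5–8.
U+FA16 → 3-byte form EF A8 96 at offsets 9–11.
Offset 9 falls in char 4's range; it's byte 1 of EF A8 96 = 0xEF.

0xEF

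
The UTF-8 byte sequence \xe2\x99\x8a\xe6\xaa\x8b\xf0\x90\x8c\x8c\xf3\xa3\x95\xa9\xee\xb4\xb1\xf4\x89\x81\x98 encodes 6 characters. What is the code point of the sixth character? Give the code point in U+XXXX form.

Offset 0: leading byte 0xE2 = 11100010 → 3-byte char #1 = E2 99 8A.
Offset 3: leading byte 0xE6 = 11100110 → 3-byte char #2 = E6 AA 8B.
Offset 6: leading byte 0xF0 = 11110000 → 4-byte char #3 = F0 90 8C 8C.
Offset 10: leading byte 0xF3 = 11110011 → 4-byte char #4 = F3 A3 95 A9.
Offset 14: leading byte 0xEE = 11101110 → 3-byte char #5 = EE B4 B1.
Offset 17: leading byte 0xF4 = 11110100 → 4-byte char #6 = F4 89 81 98.
Leading byte 0xF4 = 11110100 matches 11110xxx → 4-byte sequence.
Byte 1: 0xF4 = 11110100, payload 100 (3 bits).
Byte 2: 0x89 = 10001001 (10xxxxxx ✓), payload 001001.
Byte 3: 0x81 = 10000001 (10xxxxxx ✓), payload 000001.
Byte 4: 0x98 = 10011000 (10xxxxxx ✓), payload 011000.
Concatenate: 100001001000001011000 = 0x109058 (21 bits → U+109058).

U+109058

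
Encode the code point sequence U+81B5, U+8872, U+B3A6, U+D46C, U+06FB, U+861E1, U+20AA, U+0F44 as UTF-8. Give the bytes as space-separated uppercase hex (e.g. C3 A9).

E8 86 B5 E8 A1 B2 EB 8E A6 ED 91 AC DB BB F2 86 87 A1 E2 82 AA E0 BD 84

U+81B5: 3-byte form → E8 86 B5.
U+8872: 3-byte form → E8 A1 B2.
U+B3A6: 3-byte form → EB 8E A6.
U+D46C: 3-byte form → ED 91 AC.
U+06FB: 2-byte form → DB BB.
U+861E1: 4-byte form → F2 86 87 A1.
U+20AA: 3-byte form → E2 82 AA.
U+0F44: 3-byte form → E0 BD 84.
Concatenated (24 bytes): E8 86 B5 E8 A1 B2 EB 8E A6 ED 91 AC DB BB F2 86 87 A1 E2 82 AA E0 BD 84.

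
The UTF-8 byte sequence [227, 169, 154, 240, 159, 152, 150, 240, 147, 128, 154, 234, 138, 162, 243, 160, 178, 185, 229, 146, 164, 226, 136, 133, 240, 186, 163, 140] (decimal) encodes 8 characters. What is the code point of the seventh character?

U+2205

Offset 0: leading byte 0xE3 = 11100011 → 3-byte char #1 = E3 A9 9A.
Offset 3: leading byte 0xF0 = 11110000 → 4-byte char #2 = F0 9F 98 96.
Offset 7: leading byte 0xF0 = 11110000 → 4-byte char #3 = F0 93 80 9A.
Offset 11: leading byte 0xEA = 11101010 → 3-byte char #4 = EA 8A A2.
Offset 14: leading byte 0xF3 = 11110011 → 4-byte char #5 = F3 A0 B2 B9.
Offset 18: leading byte 0xE5 = 11100101 → 3-byte char #6 = E5 92 A4.
Offset 21: leading byte 0xE2 = 11100010 → 3-byte char #7 = E2 88 85.
Leading byte 0xE2 = 11100010 matches 1110xxxx → 3-byte sequence.
Byte 1: 0xE2 = 11100010, payload 0010 (4 bits).
Byte 2: 0x88 = 10001000 (10xxxxxx ✓), payload 001000.
Byte 3: 0x85 = 10000101 (10xxxxxx ✓), payload 000101.
Concatenate: 0010001000000101 = 0x2205 (16 bits → U+2205).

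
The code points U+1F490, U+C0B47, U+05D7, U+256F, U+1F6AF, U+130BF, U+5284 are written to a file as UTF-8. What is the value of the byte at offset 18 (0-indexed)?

U+1F490 → 4-byte form F0 9F 92 90 at offsets 0–3.
U+C0B47 → 4-byte form F3 80 AD 87 at offsets 4–7.
U+05D7 → 2-byte form D7 97 at offsets 8–9.
U+256F → 3-byte form E2 95 AF at offsets 10–12.
U+1F6AF → 4-byte form F0 9F 9A AF at offsets 13–16.
U+130BF → 4-byte form F0 93 82 BF at offsets 17–20.
Offset 18 falls in char 6's range; it's byte 2 of F0 93 82 BF = 0x93.

0x93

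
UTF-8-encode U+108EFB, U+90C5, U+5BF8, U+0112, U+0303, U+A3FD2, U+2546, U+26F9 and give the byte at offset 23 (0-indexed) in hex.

0xB9

U+108EFB → 4-byte form F4 88 BB BB at offsets 0–3.
U+90C5 → 3-byte form E9 83 85 at offsets 4–6.
U+5BF8 → 3-byte form E5 AF B8 at offsets 7–9.
U+0112 → 2-byte form C4 92 at offsets 10–11.
U+0303 → 2-byte form CC 83 at offsets 12–13.
U+A3FD2 → 4-byte form F2 A3 BF 92 at offsets 14–17.
U+2546 → 3-byte form E2 95 86 at offsets 18–20.
U+26F9 → 3-byte form E2 9B B9 at offsets 21–23.
Offset 23 falls in char 8's range; it's byte 3 of E2 9B B9 = 0xB9.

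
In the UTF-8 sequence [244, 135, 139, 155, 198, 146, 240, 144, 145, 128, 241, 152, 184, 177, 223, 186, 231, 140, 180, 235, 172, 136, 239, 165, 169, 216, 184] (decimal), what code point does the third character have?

Offset 0: leading byte 0xF4 = 11110100 → 4-byte char #1 = F4 87 8B 9B.
Offset 4: leading byte 0xC6 = 11000110 → 2-byte char #2 = C6 92.
Offset 6: leading byte 0xF0 = 11110000 → 4-byte char #3 = F0 90 91 80.
Leading byte 0xF0 = 11110000 matches 11110xxx → 4-byte sequence.
Byte 1: 0xF0 = 11110000, payload 000 (3 bits).
Byte 2: 0x90 = 10010000 (10xxxxxx ✓), payload 010000.
Byte 3: 0x91 = 10010001 (10xxxxxx ✓), payload 010001.
Byte 4: 0x80 = 10000000 (10xxxxxx ✓), payload 000000.
Concatenate: 000010000010001000000 = 0x10440 (21 bits → U+10440).

U+10440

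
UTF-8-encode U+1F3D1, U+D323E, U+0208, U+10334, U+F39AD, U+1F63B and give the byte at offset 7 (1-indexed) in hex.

0x88

1-indexed offset 7 is 0-indexed offset 6.
U+1F3D1 → 4-byte form F0 9F 8F 91 at offsets 0–3.
U+D323E → 4-byte form F3 93 88 BE at offsets 4–7.
Offset 6 falls in char 2's range; it's byte 3 of F3 93 88 BE = 0x88.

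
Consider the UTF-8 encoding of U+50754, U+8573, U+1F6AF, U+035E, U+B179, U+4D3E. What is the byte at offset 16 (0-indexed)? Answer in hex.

U+50754 → 4-byte form F1 90 9D 94 at offsets 0–3.
U+8573 → 3-byte form E8 95 B3 at offsets 4–6.
U+1F6AF → 4-byte form F0 9F 9A AF at offsets 7–10.
U+035E → 2-byte form CD 9E at offsets 11–12.
U+B179 → 3-byte form EB 85 B9 at offsets 13–15.
U+4D3E → 3-byte form E4 B4 BE at offsets 16–18.
Offset 16 falls in char 6's range; it's byte 1 of E4 B4 BE = 0xE4.

0xE4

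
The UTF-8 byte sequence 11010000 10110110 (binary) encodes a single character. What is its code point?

U+0436

Leading byte 0xD0 = 11010000 matches 110xxxxx → 2-byte sequence.
Byte 1: 0xD0 = 11010000, payload 10000 (5 bits).
Byte 2: 0xB6 = 10110110 (10xxxxxx ✓), payload 110110.
Concatenate: 10000110110 = 0x436 (11 bits → U+0436).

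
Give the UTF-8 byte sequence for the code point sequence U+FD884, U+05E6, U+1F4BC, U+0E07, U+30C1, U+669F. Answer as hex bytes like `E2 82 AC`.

F3 BD A2 84 D7 A6 F0 9F 92 BC E0 B8 87 E3 83 81 E6 9A 9F

U+FD884: 4-byte form → F3 BD A2 84.
U+05E6: 2-byte form → D7 A6.
U+1F4BC: 4-byte form → F0 9F 92 BC.
U+0E07: 3-byte form → E0 B8 87.
U+30C1: 3-byte form → E3 83 81.
U+669F: 3-byte form → E6 9A 9F.
Concatenated (19 bytes): F3 BD A2 84 D7 A6 F0 9F 92 BC E0 B8 87 E3 83 81 E6 9A 9F.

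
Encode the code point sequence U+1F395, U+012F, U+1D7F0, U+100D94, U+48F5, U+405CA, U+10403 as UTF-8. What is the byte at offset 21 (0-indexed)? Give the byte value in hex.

U+1F395 → 4-byte form F0 9F 8E 95 at offsets 0–3.
U+012F → 2-byte form C4 AF at offsets 4–5.
U+1D7F0 → 4-byte form F0 9D 9F B0 at offsets 6–9.
U+100D94 → 4-byte form F4 80 B6 94 at offsets 10–13.
U+48F5 → 3-byte form E4 A3 B5 at offsets 14–16.
U+405CA → 4-byte form F1 80 97 8A at offsets 17–20.
U+10403 → 4-byte form F0 90 90 83 at offsets 21–24.
Offset 21 falls in char 7's range; it's byte 1 of F0 90 90 83 = 0xF0.

0xF0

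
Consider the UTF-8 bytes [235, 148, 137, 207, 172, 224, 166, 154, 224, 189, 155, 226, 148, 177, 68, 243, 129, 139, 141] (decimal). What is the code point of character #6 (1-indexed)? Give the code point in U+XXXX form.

Offset 0: leading byte 0xEB = 11101011 → 3-byte char #1 = EB 94 89.
Offset 3: leading byte 0xCF = 11001111 → 2-byte char #2 = CF AC.
Offset 5: leading byte 0xE0 = 11100000 → 3-byte char #3 = E0 A6 9A.
Offset 8: leading byte 0xE0 = 11100000 → 3-byte char #4 = E0 BD 9B.
Offset 11: leading byte 0xE2 = 11100010 → 3-byte char #5 = E2 94 B1.
Offset 14: leading byte 0x44 = 01000100 → 1-byte char #6 = 44.
Leading byte 0x44 = 01000100 matches 0xxxxxxx → 1-byte sequence.
Byte 1: 0x44 = 01000100, payload 1000100 (7 bits).
Concatenate: 1000100 = 0x44 (7 bits → U+0044).

U+0044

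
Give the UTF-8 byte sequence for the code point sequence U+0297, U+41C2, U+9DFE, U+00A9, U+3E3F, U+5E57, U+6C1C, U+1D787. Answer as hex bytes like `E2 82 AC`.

CA 97 E4 87 82 E9 B7 BE C2 A9 E3 B8 BF E5 B9 97 E6 B0 9C F0 9D 9E 87

U+0297: 2-byte form → CA 97.
U+41C2: 3-byte form → E4 87 82.
U+9DFE: 3-byte form → E9 B7 BE.
U+00A9: 2-byte form → C2 A9.
U+3E3F: 3-byte form → E3 B8 BF.
U+5E57: 3-byte form → E5 B9 97.
U+6C1C: 3-byte form → E6 B0 9C.
U+1D787: 4-byte form → F0 9D 9E 87.
Concatenated (23 bytes): CA 97 E4 87 82 E9 B7 BE C2 A9 E3 B8 BF E5 B9 97 E6 B0 9C F0 9D 9E 87.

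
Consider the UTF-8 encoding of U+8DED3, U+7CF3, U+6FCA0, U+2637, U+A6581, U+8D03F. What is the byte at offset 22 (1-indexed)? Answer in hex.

1-indexed offset 22 is 0-indexed offset 21.
U+8DED3 → 4-byte form F2 8D BB 93 at offsets 0–3.
U+7CF3 → 3-byte form E7 B3 B3 at offsets 4–6.
U+6FCA0 → 4-byte form F1 AF B2 A0 at offsets 7–10.
U+2637 → 3-byte form E2 98 B7 at offsets 11–13.
U+A6581 → 4-byte form F2 A6 96 81 at offsets 14–17.
U+8D03F → 4-byte form F2 8D 80 BF at offsets 18–21.
Offset 21 falls in char 6's range; it's byte 4 of F2 8D 80 BF = 0xBF.

0xBF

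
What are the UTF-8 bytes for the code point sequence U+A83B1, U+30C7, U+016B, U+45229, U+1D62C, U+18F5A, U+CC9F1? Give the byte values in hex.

U+A83B1: 4-byte form → F2 A8 8E B1.
U+30C7: 3-byte form → E3 83 87.
U+016B: 2-byte form → C5 AB.
U+45229: 4-byte form → F1 85 88 A9.
U+1D62C: 4-byte form → F0 9D 98 AC.
U+18F5A: 4-byte form → F0 98 BD 9A.
U+CC9F1: 4-byte form → F3 8C A7 B1.
Concatenated (25 bytes): F2 A8 8E B1 E3 83 87 C5 AB F1 85 88 A9 F0 9D 98 AC F0 98 BD 9A F3 8C A7 B1.

F2 A8 8E B1 E3 83 87 C5 AB F1 85 88 A9 F0 9D 98 AC F0 98 BD 9A F3 8C A7 B1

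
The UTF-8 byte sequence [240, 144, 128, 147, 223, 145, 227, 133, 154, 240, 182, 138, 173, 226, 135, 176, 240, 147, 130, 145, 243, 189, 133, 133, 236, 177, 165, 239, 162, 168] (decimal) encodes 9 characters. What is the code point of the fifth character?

U+21F0

Offset 0: leading byte 0xF0 = 11110000 → 4-byte char #1 = F0 90 80 93.
Offset 4: leading byte 0xDF = 11011111 → 2-byte char #2 = DF 91.
Offset 6: leading byte 0xE3 = 11100011 → 3-byte char #3 = E3 85 9A.
Offset 9: leading byte 0xF0 = 11110000 → 4-byte char #4 = F0 B6 8A AD.
Offset 13: leading byte 0xE2 = 11100010 → 3-byte char #5 = E2 87 B0.
Leading byte 0xE2 = 11100010 matches 1110xxxx → 3-byte sequence.
Byte 1: 0xE2 = 11100010, payload 0010 (4 bits).
Byte 2: 0x87 = 10000111 (10xxxxxx ✓), payload 000111.
Byte 3: 0xB0 = 10110000 (10xxxxxx ✓), payload 110000.
Concatenate: 0010000111110000 = 0x21F0 (16 bits → U+21F0).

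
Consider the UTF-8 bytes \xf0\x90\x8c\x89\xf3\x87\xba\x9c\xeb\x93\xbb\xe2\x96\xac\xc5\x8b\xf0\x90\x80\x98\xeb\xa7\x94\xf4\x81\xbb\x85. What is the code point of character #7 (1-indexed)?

U+B9D4

Offset 0: leading byte 0xF0 = 11110000 → 4-byte char #1 = F0 90 8C 89.
Offset 4: leading byte 0xF3 = 11110011 → 4-byte char #2 = F3 87 BA 9C.
Offset 8: leading byte 0xEB = 11101011 → 3-byte char #3 = EB 93 BB.
Offset 11: leading byte 0xE2 = 11100010 → 3-byte char #4 = E2 96 AC.
Offset 14: leading byte 0xC5 = 11000101 → 2-byte char #5 = C5 8B.
Offset 16: leading byte 0xF0 = 11110000 → 4-byte char #6 = F0 90 80 98.
Offset 20: leading byte 0xEB = 11101011 → 3-byte char #7 = EB A7 94.
Leading byte 0xEB = 11101011 matches 1110xxxx → 3-byte sequence.
Byte 1: 0xEB = 11101011, payload 1011 (4 bits).
Byte 2: 0xA7 = 10100111 (10xxxxxx ✓), payload 100111.
Byte 3: 0x94 = 10010100 (10xxxxxx ✓), payload 010100.
Concatenate: 1011100111010100 = 0xB9D4 (16 bits → U+B9D4).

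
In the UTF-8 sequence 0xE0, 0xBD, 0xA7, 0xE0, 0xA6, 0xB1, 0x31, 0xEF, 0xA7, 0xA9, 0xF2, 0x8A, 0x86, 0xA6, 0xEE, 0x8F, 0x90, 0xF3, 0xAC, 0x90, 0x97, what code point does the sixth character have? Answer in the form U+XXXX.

Offset 0: leading byte 0xE0 = 11100000 → 3-byte char #1 = E0 BD A7.
Offset 3: leading byte 0xE0 = 11100000 → 3-byte char #2 = E0 A6 B1.
Offset 6: leading byte 0x31 = 00110001 → 1-byte char #3 = 31.
Offset 7: leading byte 0xEF = 11101111 → 3-byte char #4 = EF A7 A9.
Offset 10: leading byte 0xF2 = 11110010 → 4-byte char #5 = F2 8A 86 A6.
Offset 14: leading byte 0xEE = 11101110 → 3-byte char #6 = EE 8F 90.
Leading byte 0xEE = 11101110 matches 1110xxxx → 3-byte sequence.
Byte 1: 0xEE = 11101110, payload 1110 (4 bits).
Byte 2: 0x8F = 10001111 (10xxxxxx ✓), payload 001111.
Byte 3: 0x90 = 10010000 (10xxxxxx ✓), payload 010000.
Concatenate: 1110001111010000 = 0xE3D0 (16 bits → U+E3D0).

U+E3D0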